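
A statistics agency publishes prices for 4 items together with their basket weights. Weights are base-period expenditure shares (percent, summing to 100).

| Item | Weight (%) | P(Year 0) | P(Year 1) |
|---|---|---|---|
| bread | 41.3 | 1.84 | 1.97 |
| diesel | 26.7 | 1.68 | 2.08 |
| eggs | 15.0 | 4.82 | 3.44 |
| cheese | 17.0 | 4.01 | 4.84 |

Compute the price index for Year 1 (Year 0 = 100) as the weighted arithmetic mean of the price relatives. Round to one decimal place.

108.5

bread: 41.3 × (1.97/1.84) = 41.3 × 1.070652 = 44.2179
diesel: 26.7 × (2.08/1.68) = 26.7 × 1.238095 = 33.0571
eggs: 15.0 × (3.44/4.82) = 15.0 × 0.713693 = 10.7054
cheese: 17.0 × (4.84/4.01) = 17.0 × 1.206983 = 20.5187
Index = Σ wᵢ·(p₁ᵢ/p₀ᵢ) = 44.2179 + 33.0571 + 10.7054 + 20.5187 = 108.4992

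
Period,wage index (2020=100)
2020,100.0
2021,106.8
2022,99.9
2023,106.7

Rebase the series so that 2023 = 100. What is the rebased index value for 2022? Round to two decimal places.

93.63

Rebased(2022) = 99.9 / 106.7 × 100 = 93.6270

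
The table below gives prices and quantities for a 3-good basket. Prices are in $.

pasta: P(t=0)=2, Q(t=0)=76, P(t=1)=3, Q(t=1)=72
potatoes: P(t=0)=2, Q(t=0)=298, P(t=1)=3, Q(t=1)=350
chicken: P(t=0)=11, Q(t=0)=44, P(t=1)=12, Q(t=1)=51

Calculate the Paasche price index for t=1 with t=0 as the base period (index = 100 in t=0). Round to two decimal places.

Paasche price index uses current-period quantities as weights.
ΣP(t=1)·Q(t=1) = 3×72 + 3×350 + 12×51 = 216 + 1050 + 612 = 1878
ΣP(t=0)·Q(t=1) = 2×72 + 2×350 + 11×51 = 144 + 700 + 561 = 1405
Index = 1878 / 1405 × 100 = 133.6655

133.67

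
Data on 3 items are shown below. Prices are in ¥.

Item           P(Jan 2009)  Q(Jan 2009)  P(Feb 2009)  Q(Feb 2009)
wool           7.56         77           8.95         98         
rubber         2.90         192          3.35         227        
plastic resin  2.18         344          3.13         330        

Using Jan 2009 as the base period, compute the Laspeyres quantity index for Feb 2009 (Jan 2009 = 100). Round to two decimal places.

Laspeyres quantity index uses base-period prices as weights.
ΣP(Jan 2009)·Q(Feb 2009) = 7.56×98 + 2.90×227 + 2.18×330 = 740.88 + 658.3 + 719.4 = 2118.58
ΣP(Jan 2009)·Q(Jan 2009) = 7.56×77 + 2.90×192 + 2.18×344 = 582.12 + 556.8 + 749.92 = 1888.84
Index = 2118.58 / 1888.84 × 100 = 112.1630

112.16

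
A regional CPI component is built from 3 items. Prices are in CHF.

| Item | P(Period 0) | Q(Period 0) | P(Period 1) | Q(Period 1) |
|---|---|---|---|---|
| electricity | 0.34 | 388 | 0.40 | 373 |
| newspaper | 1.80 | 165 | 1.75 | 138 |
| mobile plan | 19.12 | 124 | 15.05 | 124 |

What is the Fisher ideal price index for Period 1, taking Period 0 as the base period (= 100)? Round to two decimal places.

82.35

Laspeyres component (base-period weights):
ΣP(Period 1)Q(Period 0) = 0.40×388 + 1.75×165 + 15.05×124 = 155.2 + 288.75 + 1866.2 = 2310.15
ΣP(Period 0)Q(Period 0) = 0.34×388 + 1.80×165 + 19.12×124 = 131.92 + 297 + 2370.88 = 2799.8
L = 2310.15 / 2799.8 × 100 = 82.5113
Paasche component (current-period weights):
ΣP(Period 1)Q(Period 1) = 0.40×373 + 1.75×138 + 15.05×124 = 149.2 + 241.5 + 1866.2 = 2256.9
ΣP(Period 0)Q(Period 1) = 0.34×373 + 1.80×138 + 19.12×124 = 126.82 + 248.4 + 2370.88 = 2746.1
P = 2256.9 / 2746.1 × 100 = 82.1856
Fisher = √(L × P) = √(82.5113 × 82.1856) = 82.3483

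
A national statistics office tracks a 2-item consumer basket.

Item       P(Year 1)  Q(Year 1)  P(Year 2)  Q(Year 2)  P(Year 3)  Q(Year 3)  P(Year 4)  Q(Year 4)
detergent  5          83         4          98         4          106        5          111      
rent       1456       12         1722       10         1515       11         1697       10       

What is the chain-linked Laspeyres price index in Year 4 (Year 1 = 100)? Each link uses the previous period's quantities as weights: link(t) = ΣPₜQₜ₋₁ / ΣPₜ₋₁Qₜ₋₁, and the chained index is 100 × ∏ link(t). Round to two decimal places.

Link Year 1→Year 2:
ΣP(Year 2)Q(Year 1) = 4×83 + 1722×12 = 332 + 20664 = 20996
ΣP(Year 1)Q(Year 1) = 5×83 + 1456×12 = 415 + 17472 = 17887
link = 20996/17887 = 1.173813
Link Year 2→Year 3:
ΣP(Year 3)Q(Year 2) = 4×98 + 1515×10 = 392 + 15150 = 15542
ΣP(Year 2)Q(Year 2) = 4×98 + 1722×10 = 392 + 17220 = 17612
link = 15542/17612 = 0.882467
Link Year 3→Year 4:
ΣP(Year 4)Q(Year 3) = 5×106 + 1697×11 = 530 + 18667 = 19197
ΣP(Year 3)Q(Year 3) = 4×106 + 1515×11 = 424 + 16665 = 17089
link = 19197/17089 = 1.123354
Chained index = 100 × 1.173813 × 0.882467 × 1.123354 = 116.3628

116.36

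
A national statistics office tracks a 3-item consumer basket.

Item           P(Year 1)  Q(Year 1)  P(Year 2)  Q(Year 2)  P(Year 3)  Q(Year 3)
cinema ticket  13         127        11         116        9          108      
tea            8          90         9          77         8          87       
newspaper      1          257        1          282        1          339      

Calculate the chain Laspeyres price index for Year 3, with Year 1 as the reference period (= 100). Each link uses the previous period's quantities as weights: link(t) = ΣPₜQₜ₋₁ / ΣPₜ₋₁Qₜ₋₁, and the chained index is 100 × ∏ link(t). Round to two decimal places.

Link Year 1→Year 2:
ΣP(Year 2)Q(Year 1) = 11×127 + 9×90 + 1×257 = 1397 + 810 + 257 = 2464
ΣP(Year 1)Q(Year 1) = 13×127 + 8×90 + 1×257 = 1651 + 720 + 257 = 2628
link = 2464/2628 = 0.937595
Link Year 2→Year 3:
ΣP(Year 3)Q(Year 2) = 9×116 + 8×77 + 1×282 = 1044 + 616 + 282 = 1942
ΣP(Year 2)Q(Year 2) = 11×116 + 9×77 + 1×282 = 1276 + 693 + 282 = 2251
link = 1942/2251 = 0.862728
Chained index = 100 × 0.937595 × 0.862728 = 80.8889

80.89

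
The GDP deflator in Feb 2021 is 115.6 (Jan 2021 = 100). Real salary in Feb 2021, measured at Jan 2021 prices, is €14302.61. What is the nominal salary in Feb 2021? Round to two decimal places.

Nominal = Real × (Index/100) = 14302.61 × (115.6/100)
        = 14302.61 × 1.156 = 16533.8172

16533.82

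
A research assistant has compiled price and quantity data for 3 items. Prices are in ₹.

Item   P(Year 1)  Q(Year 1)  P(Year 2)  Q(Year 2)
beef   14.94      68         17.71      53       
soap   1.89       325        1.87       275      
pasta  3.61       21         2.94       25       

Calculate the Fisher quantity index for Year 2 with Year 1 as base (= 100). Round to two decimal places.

81.81

Laspeyres component (base-period weights):
ΣP(Year 1)Q(Year 2) = 14.94×53 + 1.89×275 + 3.61×25 = 791.82 + 519.75 + 90.25 = 1401.82
ΣP(Year 1)Q(Year 1) = 14.94×68 + 1.89×325 + 3.61×21 = 1015.92 + 614.25 + 75.81 = 1705.98
L = 1401.82 / 1705.98 × 100 = 82.1710
Paasche component (current-period weights):
ΣP(Year 2)Q(Year 2) = 17.71×53 + 1.87×275 + 2.94×25 = 938.63 + 514.25 + 73.5 = 1526.38
ΣP(Year 2)Q(Year 1) = 17.71×68 + 1.87×325 + 2.94×21 = 1204.28 + 607.75 + 61.74 = 1873.77
P = 1526.38 / 1873.77 × 100 = 81.4604
Fisher = √(L × P) = √(82.1710 × 81.4604) = 81.8149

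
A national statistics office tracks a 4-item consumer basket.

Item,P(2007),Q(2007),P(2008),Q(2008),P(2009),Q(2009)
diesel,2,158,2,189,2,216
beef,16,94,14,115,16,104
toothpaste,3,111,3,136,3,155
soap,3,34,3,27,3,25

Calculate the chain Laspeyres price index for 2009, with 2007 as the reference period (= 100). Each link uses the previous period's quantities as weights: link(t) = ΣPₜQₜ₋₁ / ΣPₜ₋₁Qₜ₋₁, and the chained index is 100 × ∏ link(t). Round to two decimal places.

Link 2007→2008:
ΣP(2008)Q(2007) = 2×158 + 14×94 + 3×111 + 3×34 = 316 + 1316 + 333 + 102 = 2067
ΣP(2007)Q(2007) = 2×158 + 16×94 + 3×111 + 3×34 = 316 + 1504 + 333 + 102 = 2255
link = 2067/2255 = 0.916630
Link 2008→2009:
ΣP(2009)Q(2008) = 2×189 + 16×115 + 3×136 + 3×27 = 378 + 1840 + 408 + 81 = 2707
ΣP(2008)Q(2008) = 2×189 + 14×115 + 3×136 + 3×27 = 378 + 1610 + 408 + 81 = 2477
link = 2707/2477 = 1.092854
Chained index = 100 × 0.916630 × 1.092854 = 100.1743

100.17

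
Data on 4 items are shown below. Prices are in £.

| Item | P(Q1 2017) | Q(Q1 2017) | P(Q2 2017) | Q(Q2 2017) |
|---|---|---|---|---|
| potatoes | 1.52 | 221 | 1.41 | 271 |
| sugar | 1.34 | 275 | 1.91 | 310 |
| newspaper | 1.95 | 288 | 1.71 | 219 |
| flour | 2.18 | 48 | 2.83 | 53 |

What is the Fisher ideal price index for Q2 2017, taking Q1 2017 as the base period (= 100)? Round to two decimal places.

108.14

Laspeyres component (base-period weights):
ΣP(Q2 2017)Q(Q1 2017) = 1.41×221 + 1.91×275 + 1.71×288 + 2.83×48 = 311.61 + 525.25 + 492.48 + 135.84 = 1465.18
ΣP(Q1 2017)Q(Q1 2017) = 1.52×221 + 1.34×275 + 1.95×288 + 2.18×48 = 335.92 + 368.5 + 561.6 + 104.64 = 1370.66
L = 1465.18 / 1370.66 × 100 = 106.8959
Paasche component (current-period weights):
ΣP(Q2 2017)Q(Q2 2017) = 1.41×271 + 1.91×310 + 1.71×219 + 2.83×53 = 382.11 + 592.1 + 374.49 + 149.99 = 1498.69
ΣP(Q1 2017)Q(Q2 2017) = 1.52×271 + 1.34×310 + 1.95×219 + 2.18×53 = 411.92 + 415.4 + 427.05 + 115.54 = 1369.91
P = 1498.69 / 1369.91 × 100 = 109.4006
Fisher = √(L × P) = √(106.8959 × 109.4006) = 108.1410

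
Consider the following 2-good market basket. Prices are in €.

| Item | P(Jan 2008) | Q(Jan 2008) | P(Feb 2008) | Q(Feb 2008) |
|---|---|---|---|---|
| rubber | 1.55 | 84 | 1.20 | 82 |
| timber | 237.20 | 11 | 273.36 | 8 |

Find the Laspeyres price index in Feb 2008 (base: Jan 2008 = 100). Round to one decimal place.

Laspeyres price index uses base-period quantities as weights.
ΣP(Feb 2008)·Q(Jan 2008) = 1.20×84 + 273.36×11 = 100.8 + 3006.96 = 3107.76
ΣP(Jan 2008)·Q(Jan 2008) = 1.55×84 + 237.20×11 = 130.2 + 2609.2 = 2739.4
Index = 3107.76 / 2739.4 × 100 = 113.4467

113.4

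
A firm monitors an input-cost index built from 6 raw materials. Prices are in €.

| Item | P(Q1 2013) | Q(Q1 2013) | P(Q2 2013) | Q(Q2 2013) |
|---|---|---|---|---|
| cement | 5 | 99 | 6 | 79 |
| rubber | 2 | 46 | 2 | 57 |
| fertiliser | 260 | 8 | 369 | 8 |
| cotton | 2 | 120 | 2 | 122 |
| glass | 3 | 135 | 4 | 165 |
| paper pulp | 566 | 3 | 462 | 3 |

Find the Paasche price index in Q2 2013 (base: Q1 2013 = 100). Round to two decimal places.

Paasche price index uses current-period quantities as weights.
ΣP(Q2 2013)·Q(Q2 2013) = 6×79 + 2×57 + 369×8 + 2×122 + 4×165 + 462×3 = 474 + 114 + 2952 + 244 + 660 + 1386 = 5830
ΣP(Q1 2013)·Q(Q2 2013) = 5×79 + 2×57 + 260×8 + 2×122 + 3×165 + 566×3 = 395 + 114 + 2080 + 244 + 495 + 1698 = 5026
Index = 5830 / 5026 × 100 = 115.9968

116.00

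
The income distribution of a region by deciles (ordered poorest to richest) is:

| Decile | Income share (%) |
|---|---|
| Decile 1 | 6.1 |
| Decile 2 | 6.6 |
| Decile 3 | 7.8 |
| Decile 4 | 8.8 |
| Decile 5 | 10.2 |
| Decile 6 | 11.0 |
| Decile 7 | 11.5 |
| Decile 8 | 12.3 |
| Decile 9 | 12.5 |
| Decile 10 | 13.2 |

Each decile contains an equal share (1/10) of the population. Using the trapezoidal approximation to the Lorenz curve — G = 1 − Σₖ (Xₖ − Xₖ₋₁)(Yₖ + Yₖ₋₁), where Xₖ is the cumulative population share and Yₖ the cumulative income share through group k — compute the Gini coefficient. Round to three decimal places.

0.137

Cumulative income shares Yₖ: 0.0610, 0.1270, 0.2050, 0.2930, 0.3950, 0.5050, 0.6200, 0.7430, 0.8680, 1.0000
Σ (Xₖ−Xₖ₋₁)(Yₖ+Yₖ₋₁) = (1/10)(0.0610+0.0000) + (1/10)(0.1270+0.0610) + (1/10)(0.2050+0.1270) + (1/10)(0.2930+0.2050) + (1/10)(0.3950+0.2930) + (1/10)(0.5050+0.3950) + (1/10)(0.6200+0.5050) + (1/10)(0.7430+0.6200) + (1/10)(0.8680+0.7430) + (1/10)(1.0000+0.8680)
  = 0.0061 + 0.0188 + 0.0332 + 0.0498 + 0.0688 + 0.0900 + 0.1125 + 0.1363 + 0.1611 + 0.1868 = 0.8634
G = 1 − 0.8634 = 0.1366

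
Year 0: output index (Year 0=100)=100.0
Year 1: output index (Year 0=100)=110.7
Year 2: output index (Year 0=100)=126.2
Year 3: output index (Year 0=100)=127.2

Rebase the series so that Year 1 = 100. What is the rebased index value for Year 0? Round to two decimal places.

90.33

Rebased(Year 0) = 100.0 / 110.7 × 100 = 90.3342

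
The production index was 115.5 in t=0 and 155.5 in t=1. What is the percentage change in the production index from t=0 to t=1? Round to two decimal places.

Change = (155.5 − 115.5) / 115.5 × 100
       = 40.0 / 115.5 × 100 = 34.6320%

34.63%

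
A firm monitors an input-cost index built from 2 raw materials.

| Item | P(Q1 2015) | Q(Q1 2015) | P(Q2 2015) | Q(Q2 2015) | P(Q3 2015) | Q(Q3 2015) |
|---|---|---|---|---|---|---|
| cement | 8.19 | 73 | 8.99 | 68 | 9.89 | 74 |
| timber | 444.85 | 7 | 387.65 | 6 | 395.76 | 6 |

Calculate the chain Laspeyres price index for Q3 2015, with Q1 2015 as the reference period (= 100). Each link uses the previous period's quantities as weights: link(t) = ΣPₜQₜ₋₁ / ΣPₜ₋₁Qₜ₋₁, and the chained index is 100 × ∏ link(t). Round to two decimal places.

Link Q1 2015→Q2 2015:
ΣP(Q2 2015)Q(Q1 2015) = 8.99×73 + 387.65×7 = 656.27 + 2713.55 = 3369.82
ΣP(Q1 2015)Q(Q1 2015) = 8.19×73 + 444.85×7 = 597.87 + 3113.95 = 3711.82
link = 3369.82/3711.82 = 0.907862
Link Q2 2015→Q3 2015:
ΣP(Q3 2015)Q(Q2 2015) = 9.89×68 + 395.76×6 = 672.52 + 2374.56 = 3047.08
ΣP(Q2 2015)Q(Q2 2015) = 8.99×68 + 387.65×6 = 611.32 + 2325.9 = 2937.22
link = 3047.08/2937.22 = 1.037403
Chained index = 100 × 0.907862 × 1.037403 = 94.1818

94.18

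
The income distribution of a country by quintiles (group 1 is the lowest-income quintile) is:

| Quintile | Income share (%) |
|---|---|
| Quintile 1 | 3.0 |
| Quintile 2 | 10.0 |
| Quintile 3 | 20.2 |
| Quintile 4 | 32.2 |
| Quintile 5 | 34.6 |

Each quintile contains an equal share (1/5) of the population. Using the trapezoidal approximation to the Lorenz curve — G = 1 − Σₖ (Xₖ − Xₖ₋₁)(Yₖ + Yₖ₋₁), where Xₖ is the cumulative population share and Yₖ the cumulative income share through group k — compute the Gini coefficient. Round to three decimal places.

0.342

Cumulative income shares Yₖ: 0.0300, 0.1300, 0.3320, 0.6540, 1.0000
Σ (Xₖ−Xₖ₋₁)(Yₖ+Yₖ₋₁) = (1/5)(0.0300+0.0000) + (1/5)(0.1300+0.0300) + (1/5)(0.3320+0.1300) + (1/5)(0.6540+0.3320) + (1/5)(1.0000+0.6540)
  = 0.0060 + 0.0320 + 0.0924 + 0.1972 + 0.3308 = 0.6584
G = 1 − 0.6584 = 0.3416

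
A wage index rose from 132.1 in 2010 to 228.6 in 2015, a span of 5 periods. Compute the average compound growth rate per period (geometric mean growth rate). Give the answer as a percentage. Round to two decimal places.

11.59%

Growth factor = (228.6/132.1)^(1/5) = (1.730507)^(1/5) = 1.115924
Growth rate = 1.115924 − 1 = 0.115924 = 11.5924%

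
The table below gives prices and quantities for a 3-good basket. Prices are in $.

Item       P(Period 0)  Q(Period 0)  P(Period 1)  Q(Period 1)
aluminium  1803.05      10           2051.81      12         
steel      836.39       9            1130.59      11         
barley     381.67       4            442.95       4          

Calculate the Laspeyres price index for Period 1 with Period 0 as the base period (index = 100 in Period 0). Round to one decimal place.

119.9

Laspeyres price index uses base-period quantities as weights.
ΣP(Period 1)·Q(Period 0) = 2051.81×10 + 1130.59×9 + 442.95×4 = 20518.1 + 10175.31 + 1771.8 = 32465.21
ΣP(Period 0)·Q(Period 0) = 1803.05×10 + 836.39×9 + 381.67×4 = 18030.5 + 7527.51 + 1526.68 = 27084.69
Index = 32465.21 / 27084.69 × 100 = 119.8655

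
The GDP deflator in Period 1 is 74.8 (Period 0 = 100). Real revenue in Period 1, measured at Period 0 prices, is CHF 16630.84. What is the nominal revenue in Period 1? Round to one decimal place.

12439.9

Nominal = Real × (Index/100) = 16630.84 × (74.8/100)
        = 16630.84 × 0.748 = 12439.8683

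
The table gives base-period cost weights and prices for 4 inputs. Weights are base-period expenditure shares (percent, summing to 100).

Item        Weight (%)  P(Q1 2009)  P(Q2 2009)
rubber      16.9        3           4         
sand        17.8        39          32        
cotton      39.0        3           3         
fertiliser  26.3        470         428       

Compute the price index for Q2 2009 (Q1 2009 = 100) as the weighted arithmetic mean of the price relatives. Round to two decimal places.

rubber: 16.9 × (4/3) = 16.9 × 1.333333 = 22.5333
sand: 17.8 × (32/39) = 17.8 × 0.820513 = 14.6051
cotton: 39.0 × (3/3) = 39.0 × 1.000000 = 39.0000
fertiliser: 26.3 × (428/470) = 26.3 × 0.910638 = 23.9498
Index = Σ wᵢ·(p₁ᵢ/p₀ᵢ) = 22.5333 + 14.6051 + 39.0000 + 23.9498 = 100.0882

100.09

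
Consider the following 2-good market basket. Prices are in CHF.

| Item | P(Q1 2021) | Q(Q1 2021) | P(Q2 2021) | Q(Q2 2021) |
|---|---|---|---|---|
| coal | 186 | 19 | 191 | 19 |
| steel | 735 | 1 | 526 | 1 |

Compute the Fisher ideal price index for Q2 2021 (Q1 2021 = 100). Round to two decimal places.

97.33

Laspeyres component (base-period weights):
ΣP(Q2 2021)Q(Q1 2021) = 191×19 + 526×1 = 3629 + 526 = 4155
ΣP(Q1 2021)Q(Q1 2021) = 186×19 + 735×1 = 3534 + 735 = 4269
L = 4155 / 4269 × 100 = 97.3296
Paasche component (current-period weights):
ΣP(Q2 2021)Q(Q2 2021) = 191×19 + 526×1 = 3629 + 526 = 4155
ΣP(Q1 2021)Q(Q2 2021) = 186×19 + 735×1 = 3534 + 735 = 4269
P = 4155 / 4269 × 100 = 97.3296
Fisher = √(L × P) = √(97.3296 × 97.3296) = 97.3296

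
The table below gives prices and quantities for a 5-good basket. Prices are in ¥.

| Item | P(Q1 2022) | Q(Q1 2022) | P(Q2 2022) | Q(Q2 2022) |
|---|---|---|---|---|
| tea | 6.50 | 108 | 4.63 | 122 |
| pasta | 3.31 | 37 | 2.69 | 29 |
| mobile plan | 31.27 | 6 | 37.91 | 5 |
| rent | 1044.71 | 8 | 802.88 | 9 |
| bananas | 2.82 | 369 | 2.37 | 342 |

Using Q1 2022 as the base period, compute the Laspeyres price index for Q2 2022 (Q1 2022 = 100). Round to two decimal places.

Laspeyres price index uses base-period quantities as weights.
ΣP(Q2 2022)·Q(Q1 2022) = 4.63×108 + 2.69×37 + 37.91×6 + 802.88×8 + 2.37×369 = 500.04 + 99.53 + 227.46 + 6423.04 + 874.53 = 8124.6
ΣP(Q1 2022)·Q(Q1 2022) = 6.50×108 + 3.31×37 + 31.27×6 + 1044.71×8 + 2.82×369 = 702 + 122.47 + 187.62 + 8357.68 + 1040.58 = 10410.35
Index = 8124.6 / 10410.35 × 100 = 78.0435

78.04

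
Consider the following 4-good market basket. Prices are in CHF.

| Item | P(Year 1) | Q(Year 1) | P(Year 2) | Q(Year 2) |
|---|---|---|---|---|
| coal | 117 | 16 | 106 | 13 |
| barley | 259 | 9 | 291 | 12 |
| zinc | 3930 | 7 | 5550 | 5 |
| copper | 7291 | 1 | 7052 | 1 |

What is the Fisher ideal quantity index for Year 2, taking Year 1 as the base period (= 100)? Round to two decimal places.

79.96

Laspeyres component (base-period weights):
ΣP(Year 1)Q(Year 2) = 117×13 + 259×12 + 3930×5 + 7291×1 = 1521 + 3108 + 19650 + 7291 = 31570
ΣP(Year 1)Q(Year 1) = 117×16 + 259×9 + 3930×7 + 7291×1 = 1872 + 2331 + 27510 + 7291 = 39004
L = 31570 / 39004 × 100 = 80.9404
Paasche component (current-period weights):
ΣP(Year 2)Q(Year 2) = 106×13 + 291×12 + 5550×5 + 7052×1 = 1378 + 3492 + 27750 + 7052 = 39672
ΣP(Year 2)Q(Year 1) = 106×16 + 291×9 + 5550×7 + 7052×1 = 1696 + 2619 + 38850 + 7052 = 50217
P = 39672 / 50217 × 100 = 79.0011
Fisher = √(L × P) = √(80.9404 × 79.0011) = 79.9649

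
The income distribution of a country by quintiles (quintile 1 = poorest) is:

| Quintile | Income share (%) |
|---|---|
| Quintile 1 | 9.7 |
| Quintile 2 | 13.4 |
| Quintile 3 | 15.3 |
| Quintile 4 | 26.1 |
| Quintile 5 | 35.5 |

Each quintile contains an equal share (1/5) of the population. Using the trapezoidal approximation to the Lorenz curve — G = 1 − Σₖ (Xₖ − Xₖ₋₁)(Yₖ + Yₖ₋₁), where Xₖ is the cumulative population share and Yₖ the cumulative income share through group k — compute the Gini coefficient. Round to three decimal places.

Cumulative income shares Yₖ: 0.0970, 0.2310, 0.3840, 0.6450, 1.0000
Σ (Xₖ−Xₖ₋₁)(Yₖ+Yₖ₋₁) = (1/5)(0.0970+0.0000) + (1/5)(0.2310+0.0970) + (1/5)(0.3840+0.2310) + (1/5)(0.6450+0.3840) + (1/5)(1.0000+0.6450)
  = 0.0194 + 0.0656 + 0.1230 + 0.2058 + 0.3290 = 0.7428
G = 1 − 0.7428 = 0.2572

0.257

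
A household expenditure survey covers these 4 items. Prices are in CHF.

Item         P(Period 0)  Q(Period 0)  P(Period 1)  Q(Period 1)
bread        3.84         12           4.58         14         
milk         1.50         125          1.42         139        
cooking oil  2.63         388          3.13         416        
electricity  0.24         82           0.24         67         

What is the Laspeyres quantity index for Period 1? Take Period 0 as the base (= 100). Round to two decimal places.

107.75

Laspeyres quantity index uses base-period prices as weights.
ΣP(Period 0)·Q(Period 1) = 3.84×14 + 1.50×139 + 2.63×416 + 0.24×67 = 53.76 + 208.5 + 1094.08 + 16.08 = 1372.42
ΣP(Period 0)·Q(Period 0) = 3.84×12 + 1.50×125 + 2.63×388 + 0.24×82 = 46.08 + 187.5 + 1020.44 + 19.68 = 1273.7
Index = 1372.42 / 1273.7 × 100 = 107.7506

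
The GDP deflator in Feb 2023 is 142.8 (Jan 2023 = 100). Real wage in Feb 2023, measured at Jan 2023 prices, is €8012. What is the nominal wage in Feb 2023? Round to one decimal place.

Nominal = Real × (Index/100) = 8012 × (142.8/100)
        = 8012 × 1.428 = 11441.1360

11441.1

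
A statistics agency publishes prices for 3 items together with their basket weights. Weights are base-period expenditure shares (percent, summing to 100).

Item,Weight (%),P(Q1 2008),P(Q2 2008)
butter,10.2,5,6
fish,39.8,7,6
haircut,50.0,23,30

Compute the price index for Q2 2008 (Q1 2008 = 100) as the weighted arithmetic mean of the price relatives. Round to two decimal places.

111.57

butter: 10.2 × (6/5) = 10.2 × 1.200000 = 12.2400
fish: 39.8 × (6/7) = 39.8 × 0.857143 = 34.1143
haircut: 50.0 × (30/23) = 50.0 × 1.304348 = 65.2174
Index = Σ wᵢ·(p₁ᵢ/p₀ᵢ) = 12.2400 + 34.1143 + 65.2174 = 111.5717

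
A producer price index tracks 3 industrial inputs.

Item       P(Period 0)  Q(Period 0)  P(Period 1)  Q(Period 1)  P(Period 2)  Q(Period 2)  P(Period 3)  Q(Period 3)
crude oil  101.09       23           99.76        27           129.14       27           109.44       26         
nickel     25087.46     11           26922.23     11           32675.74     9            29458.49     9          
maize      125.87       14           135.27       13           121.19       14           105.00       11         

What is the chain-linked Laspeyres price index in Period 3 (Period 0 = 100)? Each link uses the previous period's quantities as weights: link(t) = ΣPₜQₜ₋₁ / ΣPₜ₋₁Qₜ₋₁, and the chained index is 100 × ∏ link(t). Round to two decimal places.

Link Period 0→Period 1:
ΣP(Period 1)Q(Period 0) = 99.76×23 + 26922.23×11 + 135.27×14 = 2294.48 + 296144.53 + 1893.78 = 300332.79
ΣP(Period 0)Q(Period 0) = 101.09×23 + 25087.46×11 + 125.87×14 = 2325.07 + 275962.06 + 1762.18 = 280049.31
link = 300332.79/280049.31 = 1.072428
Link Period 1→Period 2:
ΣP(Period 2)Q(Period 1) = 129.14×27 + 32675.74×11 + 121.19×13 = 3486.78 + 359433.14 + 1575.47 = 364495.39
ΣP(Period 1)Q(Period 1) = 99.76×27 + 26922.23×11 + 135.27×13 = 2693.52 + 296144.53 + 1758.51 = 300596.56
link = 364495.39/300596.56 = 1.212573
Link Period 2→Period 3:
ΣP(Period 3)Q(Period 2) = 109.44×27 + 29458.49×9 + 105.00×14 = 2954.88 + 265126.41 + 1470 = 269551.29
ΣP(Period 2)Q(Period 2) = 129.14×27 + 32675.74×9 + 121.19×14 = 3486.78 + 294081.66 + 1696.66 = 299265.1
link = 269551.29/299265.1 = 0.900711
Chained index = 100 × 1.072428 × 1.212573 × 0.900711 = 117.1282

117.13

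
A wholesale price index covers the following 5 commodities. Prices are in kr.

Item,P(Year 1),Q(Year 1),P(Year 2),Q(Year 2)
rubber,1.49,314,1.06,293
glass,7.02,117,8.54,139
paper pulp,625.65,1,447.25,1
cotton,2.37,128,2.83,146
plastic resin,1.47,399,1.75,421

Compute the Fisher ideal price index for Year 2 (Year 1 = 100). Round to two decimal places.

Laspeyres component (base-period weights):
ΣP(Year 2)Q(Year 1) = 1.06×314 + 8.54×117 + 447.25×1 + 2.83×128 + 1.75×399 = 332.84 + 999.18 + 447.25 + 362.24 + 698.25 = 2839.76
ΣP(Year 1)Q(Year 1) = 1.49×314 + 7.02×117 + 625.65×1 + 2.37×128 + 1.47×399 = 467.86 + 821.34 + 625.65 + 303.36 + 586.53 = 2804.74
L = 2839.76 / 2804.74 × 100 = 101.2486
Paasche component (current-period weights):
ΣP(Year 2)Q(Year 2) = 1.06×293 + 8.54×139 + 447.25×1 + 2.83×146 + 1.75×421 = 310.58 + 1187.06 + 447.25 + 413.18 + 736.75 = 3094.82
ΣP(Year 1)Q(Year 2) = 1.49×293 + 7.02×139 + 625.65×1 + 2.37×146 + 1.47×421 = 436.57 + 975.78 + 625.65 + 346.02 + 618.87 = 3002.89
P = 3094.82 / 3002.89 × 100 = 103.0614
Fisher = √(L × P) = √(101.2486 × 103.0614) = 102.1510

102.15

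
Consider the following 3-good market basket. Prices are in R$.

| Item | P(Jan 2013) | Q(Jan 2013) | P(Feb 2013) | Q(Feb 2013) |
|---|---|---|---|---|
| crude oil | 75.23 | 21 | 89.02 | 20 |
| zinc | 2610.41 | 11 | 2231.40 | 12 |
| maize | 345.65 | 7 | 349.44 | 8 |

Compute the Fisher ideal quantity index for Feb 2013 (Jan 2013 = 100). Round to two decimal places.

108.72

Laspeyres component (base-period weights):
ΣP(Jan 2013)Q(Feb 2013) = 75.23×20 + 2610.41×12 + 345.65×8 = 1504.6 + 31324.92 + 2765.2 = 35594.72
ΣP(Jan 2013)Q(Jan 2013) = 75.23×21 + 2610.41×11 + 345.65×7 = 1579.83 + 28714.51 + 2419.55 = 32713.89
L = 35594.72 / 32713.89 × 100 = 108.8061
Paasche component (current-period weights):
ΣP(Feb 2013)Q(Feb 2013) = 89.02×20 + 2231.40×12 + 349.44×8 = 1780.4 + 26776.8 + 2795.52 = 31352.72
ΣP(Feb 2013)Q(Jan 2013) = 89.02×21 + 2231.40×11 + 349.44×7 = 1869.42 + 24545.4 + 2446.08 = 28860.9
P = 31352.72 / 28860.9 × 100 = 108.6339
Fisher = √(L × P) = √(108.8061 × 108.6339) = 108.7200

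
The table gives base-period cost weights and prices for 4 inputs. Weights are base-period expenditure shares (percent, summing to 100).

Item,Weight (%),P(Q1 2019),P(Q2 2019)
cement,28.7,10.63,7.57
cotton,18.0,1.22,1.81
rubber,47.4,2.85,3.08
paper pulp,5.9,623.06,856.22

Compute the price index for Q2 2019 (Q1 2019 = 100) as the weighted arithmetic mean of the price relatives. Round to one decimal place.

cement: 28.7 × (7.57/10.63) = 28.7 × 0.712135 = 20.4383
cotton: 18.0 × (1.81/1.22) = 18.0 × 1.483607 = 26.7049
rubber: 47.4 × (3.08/2.85) = 47.4 × 1.080702 = 51.2253
paper pulp: 5.9 × (856.22/623.06) = 5.9 × 1.374218 = 8.1079
Index = Σ wᵢ·(p₁ᵢ/p₀ᵢ) = 20.4383 + 26.7049 + 51.2253 + 8.1079 = 106.4764

106.5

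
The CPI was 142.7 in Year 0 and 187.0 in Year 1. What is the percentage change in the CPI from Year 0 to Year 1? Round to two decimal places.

31.04%

Change = (187.0 − 142.7) / 142.7 × 100
       = 44.3 / 142.7 × 100 = 31.0441%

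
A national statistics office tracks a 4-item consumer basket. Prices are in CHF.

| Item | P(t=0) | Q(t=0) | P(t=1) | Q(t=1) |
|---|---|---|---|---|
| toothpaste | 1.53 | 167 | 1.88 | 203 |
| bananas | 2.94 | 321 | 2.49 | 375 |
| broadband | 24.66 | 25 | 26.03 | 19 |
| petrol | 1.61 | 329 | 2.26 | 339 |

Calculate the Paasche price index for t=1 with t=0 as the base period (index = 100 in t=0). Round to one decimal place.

106.1

Paasche price index uses current-period quantities as weights.
ΣP(t=1)·Q(t=1) = 1.88×203 + 2.49×375 + 26.03×19 + 2.26×339 = 381.64 + 933.75 + 494.57 + 766.14 = 2576.1
ΣP(t=0)·Q(t=1) = 1.53×203 + 2.94×375 + 24.66×19 + 1.61×339 = 310.59 + 1102.5 + 468.54 + 545.79 = 2427.42
Index = 2576.1 / 2427.42 × 100 = 106.1250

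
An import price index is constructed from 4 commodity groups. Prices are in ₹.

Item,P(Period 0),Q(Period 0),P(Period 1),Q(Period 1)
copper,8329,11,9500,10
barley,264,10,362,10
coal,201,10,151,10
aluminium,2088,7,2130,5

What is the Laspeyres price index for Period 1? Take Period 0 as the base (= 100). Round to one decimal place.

Laspeyres price index uses base-period quantities as weights.
ΣP(Period 1)·Q(Period 0) = 9500×11 + 362×10 + 151×10 + 2130×7 = 104500 + 3620 + 1510 + 14910 = 124540
ΣP(Period 0)·Q(Period 0) = 8329×11 + 264×10 + 201×10 + 2088×7 = 91619 + 2640 + 2010 + 14616 = 110885
Index = 124540 / 110885 × 100 = 112.3146

112.3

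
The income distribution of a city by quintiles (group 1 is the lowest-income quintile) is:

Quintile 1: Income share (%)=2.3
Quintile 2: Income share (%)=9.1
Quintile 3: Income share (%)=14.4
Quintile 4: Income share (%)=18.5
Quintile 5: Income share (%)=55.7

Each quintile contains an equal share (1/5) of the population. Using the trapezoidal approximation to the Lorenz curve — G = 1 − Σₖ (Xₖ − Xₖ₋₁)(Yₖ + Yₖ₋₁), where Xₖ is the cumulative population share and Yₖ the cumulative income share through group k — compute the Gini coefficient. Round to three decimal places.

Cumulative income shares Yₖ: 0.0230, 0.1140, 0.2580, 0.4430, 1.0000
Σ (Xₖ−Xₖ₋₁)(Yₖ+Yₖ₋₁) = (1/5)(0.0230+0.0000) + (1/5)(0.1140+0.0230) + (1/5)(0.2580+0.1140) + (1/5)(0.4430+0.2580) + (1/5)(1.0000+0.4430)
  = 0.0046 + 0.0274 + 0.0744 + 0.1402 + 0.2886 = 0.5352
G = 1 − 0.5352 = 0.4648

0.465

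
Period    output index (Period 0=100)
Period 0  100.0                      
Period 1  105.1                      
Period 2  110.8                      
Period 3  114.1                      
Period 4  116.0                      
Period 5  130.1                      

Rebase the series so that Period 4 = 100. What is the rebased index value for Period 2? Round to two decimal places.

95.52

Rebased(Period 2) = 110.8 / 116.0 × 100 = 95.5172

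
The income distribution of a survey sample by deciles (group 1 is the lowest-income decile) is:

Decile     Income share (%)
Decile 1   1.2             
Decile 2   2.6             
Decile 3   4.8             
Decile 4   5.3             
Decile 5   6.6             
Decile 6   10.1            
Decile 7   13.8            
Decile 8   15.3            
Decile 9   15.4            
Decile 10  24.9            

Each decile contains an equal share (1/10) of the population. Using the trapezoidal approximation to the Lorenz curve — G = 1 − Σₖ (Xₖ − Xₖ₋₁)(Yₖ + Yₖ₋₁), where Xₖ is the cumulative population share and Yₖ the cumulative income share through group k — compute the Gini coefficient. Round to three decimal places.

0.384

Cumulative income shares Yₖ: 0.0120, 0.0380, 0.0860, 0.1390, 0.2050, 0.3060, 0.4440, 0.5970, 0.7510, 1.0000
Σ (Xₖ−Xₖ₋₁)(Yₖ+Yₖ₋₁) = (1/10)(0.0120+0.0000) + (1/10)(0.0380+0.0120) + (1/10)(0.0860+0.0380) + (1/10)(0.1390+0.0860) + (1/10)(0.2050+0.1390) + (1/10)(0.3060+0.2050) + (1/10)(0.4440+0.3060) + (1/10)(0.5970+0.4440) + (1/10)(0.7510+0.5970) + (1/10)(1.0000+0.7510)
  = 0.0012 + 0.0050 + 0.0124 + 0.0225 + 0.0344 + 0.0511 + 0.0750 + 0.1041 + 0.1348 + 0.1751 = 0.6156
G = 1 − 0.6156 = 0.3844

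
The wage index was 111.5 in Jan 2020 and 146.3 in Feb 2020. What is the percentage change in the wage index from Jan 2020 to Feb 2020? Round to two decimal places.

31.21%

Change = (146.3 − 111.5) / 111.5 × 100
       = 34.8 / 111.5 × 100 = 31.2108%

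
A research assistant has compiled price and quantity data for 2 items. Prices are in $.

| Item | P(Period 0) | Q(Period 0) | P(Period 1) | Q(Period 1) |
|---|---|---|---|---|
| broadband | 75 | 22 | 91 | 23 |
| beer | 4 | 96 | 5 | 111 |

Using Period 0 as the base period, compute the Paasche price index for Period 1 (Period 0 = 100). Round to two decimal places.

Paasche price index uses current-period quantities as weights.
ΣP(Period 1)·Q(Period 1) = 91×23 + 5×111 = 2093 + 555 = 2648
ΣP(Period 0)·Q(Period 1) = 75×23 + 4×111 = 1725 + 444 = 2169
Index = 2648 / 2169 × 100 = 122.0839

122.08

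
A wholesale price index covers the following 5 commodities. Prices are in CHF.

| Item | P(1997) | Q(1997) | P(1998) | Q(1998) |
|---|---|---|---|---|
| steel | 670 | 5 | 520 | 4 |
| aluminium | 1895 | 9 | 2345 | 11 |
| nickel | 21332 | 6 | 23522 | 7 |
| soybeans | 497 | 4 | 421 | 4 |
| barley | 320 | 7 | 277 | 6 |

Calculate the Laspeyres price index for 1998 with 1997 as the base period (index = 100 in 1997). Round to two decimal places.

110.38

Laspeyres price index uses base-period quantities as weights.
ΣP(1998)·Q(1997) = 520×5 + 2345×9 + 23522×6 + 421×4 + 277×7 = 2600 + 21105 + 141132 + 1684 + 1939 = 168460
ΣP(1997)·Q(1997) = 670×5 + 1895×9 + 21332×6 + 497×4 + 320×7 = 3350 + 17055 + 127992 + 1988 + 2240 = 152625
Index = 168460 / 152625 × 100 = 110.3751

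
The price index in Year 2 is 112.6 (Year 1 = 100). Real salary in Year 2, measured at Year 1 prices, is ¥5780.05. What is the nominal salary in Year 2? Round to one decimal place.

6508.3

Nominal = Real × (Index/100) = 5780.05 × (112.6/100)
        = 5780.05 × 1.126 = 6508.3363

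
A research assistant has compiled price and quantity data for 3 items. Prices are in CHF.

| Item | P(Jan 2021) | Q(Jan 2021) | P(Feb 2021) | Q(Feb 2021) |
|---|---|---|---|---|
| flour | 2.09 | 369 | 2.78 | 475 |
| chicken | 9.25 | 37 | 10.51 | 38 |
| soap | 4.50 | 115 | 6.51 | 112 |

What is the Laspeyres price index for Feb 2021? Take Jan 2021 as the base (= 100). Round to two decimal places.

132.64

Laspeyres price index uses base-period quantities as weights.
ΣP(Feb 2021)·Q(Jan 2021) = 2.78×369 + 10.51×37 + 6.51×115 = 1025.82 + 388.87 + 748.65 = 2163.34
ΣP(Jan 2021)·Q(Jan 2021) = 2.09×369 + 9.25×37 + 4.50×115 = 771.21 + 342.25 + 517.5 = 1630.96
Index = 2163.34 / 1630.96 × 100 = 132.6421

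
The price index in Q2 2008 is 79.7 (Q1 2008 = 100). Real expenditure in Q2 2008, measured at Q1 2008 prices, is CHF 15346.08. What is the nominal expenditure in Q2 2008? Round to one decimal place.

12230.8

Nominal = Real × (Index/100) = 15346.08 × (79.7/100)
        = 15346.08 × 0.797 = 12230.8258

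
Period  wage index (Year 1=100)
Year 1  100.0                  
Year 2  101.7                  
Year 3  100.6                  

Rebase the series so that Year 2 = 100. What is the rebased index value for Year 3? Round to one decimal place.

Rebased(Year 3) = 100.6 / 101.7 × 100 = 98.9184

98.9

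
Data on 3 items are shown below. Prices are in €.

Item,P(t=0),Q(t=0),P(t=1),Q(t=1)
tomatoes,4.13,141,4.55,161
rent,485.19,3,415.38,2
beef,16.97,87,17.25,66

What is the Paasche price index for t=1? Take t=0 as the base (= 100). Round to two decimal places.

98.06

Paasche price index uses current-period quantities as weights.
ΣP(t=1)·Q(t=1) = 4.55×161 + 415.38×2 + 17.25×66 = 732.55 + 830.76 + 1138.5 = 2701.81
ΣP(t=0)·Q(t=1) = 4.13×161 + 485.19×2 + 16.97×66 = 664.93 + 970.38 + 1120.02 = 2755.33
Index = 2701.81 / 2755.33 × 100 = 98.0576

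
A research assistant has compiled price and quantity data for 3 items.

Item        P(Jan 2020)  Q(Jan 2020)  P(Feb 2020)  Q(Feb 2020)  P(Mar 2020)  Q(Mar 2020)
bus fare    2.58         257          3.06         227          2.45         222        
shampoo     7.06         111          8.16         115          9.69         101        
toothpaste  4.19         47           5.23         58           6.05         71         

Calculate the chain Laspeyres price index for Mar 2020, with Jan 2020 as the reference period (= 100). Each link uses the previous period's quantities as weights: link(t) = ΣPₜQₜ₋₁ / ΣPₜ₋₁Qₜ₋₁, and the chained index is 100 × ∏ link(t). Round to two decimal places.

Link Jan 2020→Feb 2020:
ΣP(Feb 2020)Q(Jan 2020) = 3.06×257 + 8.16×111 + 5.23×47 = 786.42 + 905.76 + 245.81 = 1937.99
ΣP(Jan 2020)Q(Jan 2020) = 2.58×257 + 7.06×111 + 4.19×47 = 663.06 + 783.66 + 196.93 = 1643.65
link = 1937.99/1643.65 = 1.179077
Link Feb 2020→Mar 2020:
ΣP(Mar 2020)Q(Feb 2020) = 2.45×227 + 9.69×115 + 6.05×58 = 556.15 + 1114.35 + 350.9 = 2021.4
ΣP(Feb 2020)Q(Feb 2020) = 3.06×227 + 8.16×115 + 5.23×58 = 694.62 + 938.4 + 303.34 = 1936.36
link = 2021.4/1936.36 = 1.043917
Chained index = 100 × 1.179077 × 1.043917 = 123.0859

123.09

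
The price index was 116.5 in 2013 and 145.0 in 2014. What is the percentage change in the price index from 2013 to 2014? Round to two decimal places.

Change = (145.0 − 116.5) / 116.5 × 100
       = 28.5 / 116.5 × 100 = 24.4635%

24.46%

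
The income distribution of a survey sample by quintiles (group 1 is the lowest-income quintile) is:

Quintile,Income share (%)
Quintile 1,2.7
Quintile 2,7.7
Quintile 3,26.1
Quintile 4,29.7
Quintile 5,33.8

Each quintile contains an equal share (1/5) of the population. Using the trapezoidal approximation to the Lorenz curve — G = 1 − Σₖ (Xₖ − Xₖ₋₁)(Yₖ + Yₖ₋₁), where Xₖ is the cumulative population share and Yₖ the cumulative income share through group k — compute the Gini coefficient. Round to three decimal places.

Cumulative income shares Yₖ: 0.0270, 0.1040, 0.3650, 0.6620, 1.0000
Σ (Xₖ−Xₖ₋₁)(Yₖ+Yₖ₋₁) = (1/5)(0.0270+0.0000) + (1/5)(0.1040+0.0270) + (1/5)(0.3650+0.1040) + (1/5)(0.6620+0.3650) + (1/5)(1.0000+0.6620)
  = 0.0054 + 0.0262 + 0.0938 + 0.2054 + 0.3324 = 0.6632
G = 1 − 0.6632 = 0.3368

0.337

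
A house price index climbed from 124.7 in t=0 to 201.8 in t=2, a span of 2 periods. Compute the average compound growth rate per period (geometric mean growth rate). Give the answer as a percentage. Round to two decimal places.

Growth factor = (201.8/124.7)^(1/2) = (1.618284)^(1/2) = 1.272118
Growth rate = 1.272118 − 1 = 0.272118 = 27.2118%

27.21%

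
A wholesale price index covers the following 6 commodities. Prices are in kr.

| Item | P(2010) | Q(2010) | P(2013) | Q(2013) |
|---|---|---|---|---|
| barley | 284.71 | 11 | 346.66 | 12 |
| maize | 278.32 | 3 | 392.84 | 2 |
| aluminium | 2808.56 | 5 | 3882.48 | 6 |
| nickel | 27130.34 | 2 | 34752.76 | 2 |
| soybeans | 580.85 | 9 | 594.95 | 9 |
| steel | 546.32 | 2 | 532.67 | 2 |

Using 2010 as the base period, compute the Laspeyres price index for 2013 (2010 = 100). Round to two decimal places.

127.66

Laspeyres price index uses base-period quantities as weights.
ΣP(2013)·Q(2010) = 346.66×11 + 392.84×3 + 3882.48×5 + 34752.76×2 + 594.95×9 + 532.67×2 = 3813.26 + 1178.52 + 19412.4 + 69505.52 + 5354.55 + 1065.34 = 100329.59
ΣP(2010)·Q(2010) = 284.71×11 + 278.32×3 + 2808.56×5 + 27130.34×2 + 580.85×9 + 546.32×2 = 3131.81 + 834.96 + 14042.8 + 54260.68 + 5227.65 + 1092.64 = 78590.54
Index = 100329.59 / 78590.54 × 100 = 127.6612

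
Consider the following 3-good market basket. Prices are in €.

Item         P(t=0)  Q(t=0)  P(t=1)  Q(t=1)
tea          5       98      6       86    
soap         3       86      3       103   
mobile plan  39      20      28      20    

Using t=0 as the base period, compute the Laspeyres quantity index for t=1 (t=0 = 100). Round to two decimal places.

Laspeyres quantity index uses base-period prices as weights.
ΣP(t=0)·Q(t=1) = 5×86 + 3×103 + 39×20 = 430 + 309 + 780 = 1519
ΣP(t=0)·Q(t=0) = 5×98 + 3×86 + 39×20 = 490 + 258 + 780 = 1528
Index = 1519 / 1528 × 100 = 99.4110

99.41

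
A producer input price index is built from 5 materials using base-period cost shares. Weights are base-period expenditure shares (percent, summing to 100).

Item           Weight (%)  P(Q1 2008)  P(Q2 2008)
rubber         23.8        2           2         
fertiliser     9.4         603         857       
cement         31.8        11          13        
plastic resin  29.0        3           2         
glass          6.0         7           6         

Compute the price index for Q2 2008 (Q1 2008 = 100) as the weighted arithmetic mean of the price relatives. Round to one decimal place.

99.2

rubber: 23.8 × (2/2) = 23.8 × 1.000000 = 23.8000
fertiliser: 9.4 × (857/603) = 9.4 × 1.421227 = 13.3595
cement: 31.8 × (13/11) = 31.8 × 1.181818 = 37.5818
plastic resin: 29.0 × (2/3) = 29.0 × 0.666667 = 19.3333
glass: 6.0 × (6/7) = 6.0 × 0.857143 = 5.1429
Index = Σ wᵢ·(p₁ᵢ/p₀ᵢ) = 23.8000 + 13.3595 + 37.5818 + 19.3333 + 5.1429 = 99.2175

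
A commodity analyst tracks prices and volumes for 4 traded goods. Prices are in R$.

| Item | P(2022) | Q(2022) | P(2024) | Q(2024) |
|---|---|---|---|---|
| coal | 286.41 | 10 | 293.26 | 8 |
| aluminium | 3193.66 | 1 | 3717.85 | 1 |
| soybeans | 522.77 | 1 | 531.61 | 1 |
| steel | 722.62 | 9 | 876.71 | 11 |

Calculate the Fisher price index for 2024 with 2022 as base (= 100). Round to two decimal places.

115.78

Laspeyres component (base-period weights):
ΣP(2024)Q(2022) = 293.26×10 + 3717.85×1 + 531.61×1 + 876.71×9 = 2932.6 + 3717.85 + 531.61 + 7890.39 = 15072.45
ΣP(2022)Q(2022) = 286.41×10 + 3193.66×1 + 522.77×1 + 722.62×9 = 2864.1 + 3193.66 + 522.77 + 6503.58 = 13084.11
L = 15072.45 / 13084.11 × 100 = 115.1966
Paasche component (current-period weights):
ΣP(2024)Q(2024) = 293.26×8 + 3717.85×1 + 531.61×1 + 876.71×11 = 2346.08 + 3717.85 + 531.61 + 9643.81 = 16239.35
ΣP(2022)Q(2024) = 286.41×8 + 3193.66×1 + 522.77×1 + 722.62×11 = 2291.28 + 3193.66 + 522.77 + 7948.82 = 13956.53
P = 16239.35 / 13956.53 × 100 = 116.3566
Fisher = √(L × P) = √(115.1966 × 116.3566) = 115.7752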